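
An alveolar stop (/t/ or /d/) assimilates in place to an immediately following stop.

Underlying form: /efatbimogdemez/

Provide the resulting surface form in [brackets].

[efapbimogdemez]

/t/ before /b/ (labial) → [p]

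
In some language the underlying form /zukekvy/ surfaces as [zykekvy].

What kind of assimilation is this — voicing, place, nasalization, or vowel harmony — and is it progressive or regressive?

/u/→[y].
Vowels agree with the last vowel, so the harmony is regressive.

vowel harmony, regressive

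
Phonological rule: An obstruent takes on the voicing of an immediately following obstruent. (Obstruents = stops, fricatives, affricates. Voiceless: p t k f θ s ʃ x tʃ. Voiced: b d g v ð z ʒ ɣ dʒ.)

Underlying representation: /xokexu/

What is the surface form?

[xokexu]

no segment meets the rule's conditions; no change.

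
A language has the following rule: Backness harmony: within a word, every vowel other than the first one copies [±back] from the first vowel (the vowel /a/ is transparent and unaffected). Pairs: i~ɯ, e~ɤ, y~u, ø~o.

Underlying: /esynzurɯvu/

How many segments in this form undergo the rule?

/u/ harmonizes with /e/ ([-back]) → [y]
/ɯ/ harmonizes with /e/ ([-back]) → [i]
/u/ harmonizes with /e/ ([-back]) → [y]
3 segments change.

3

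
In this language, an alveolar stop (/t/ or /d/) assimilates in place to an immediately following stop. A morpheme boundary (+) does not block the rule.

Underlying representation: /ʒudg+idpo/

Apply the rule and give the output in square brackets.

[ʒugg+ibpo]

/d/ before /g/ (velar) → [g]
/d/ before /p/ (labial) → [b]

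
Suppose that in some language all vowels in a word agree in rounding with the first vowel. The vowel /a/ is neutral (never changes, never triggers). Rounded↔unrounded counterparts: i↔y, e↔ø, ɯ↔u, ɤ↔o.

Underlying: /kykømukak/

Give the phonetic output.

[kykømukak]

no segment meets the rule's conditions; no change.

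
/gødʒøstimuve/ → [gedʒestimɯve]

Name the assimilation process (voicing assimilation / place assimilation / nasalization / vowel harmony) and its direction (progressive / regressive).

vowel harmony, regressive

/ø/→[e] /ø/→[e] /u/→[ɯ].
Vowels agree with the last vowel, so the harmony is regressive.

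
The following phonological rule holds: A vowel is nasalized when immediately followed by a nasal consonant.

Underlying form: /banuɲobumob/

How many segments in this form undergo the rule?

/a/ before nasal /n/ → [ã]
/u/ before nasal /ɲ/ → [ũ]
/u/ before nasal /m/ → [ũ]
3 segments change.

3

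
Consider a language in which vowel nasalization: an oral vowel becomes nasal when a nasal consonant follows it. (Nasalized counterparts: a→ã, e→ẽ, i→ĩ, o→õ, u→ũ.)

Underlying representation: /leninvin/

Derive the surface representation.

[lẽnĩnvĩn]

/e/ before nasal /n/ → [ẽ]
/i/ before nasal /n/ → [ĩ]
/i/ before nasal /n/ → [ĩ]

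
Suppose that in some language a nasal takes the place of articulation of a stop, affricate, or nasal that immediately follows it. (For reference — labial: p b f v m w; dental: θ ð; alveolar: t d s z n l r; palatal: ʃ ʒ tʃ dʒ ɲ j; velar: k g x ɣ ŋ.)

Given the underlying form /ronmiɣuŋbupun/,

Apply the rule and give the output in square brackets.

[rommiɣumbupun]

/n/ before /m/ (labial) → [m]
/ŋ/ before /b/ (labial) → [m]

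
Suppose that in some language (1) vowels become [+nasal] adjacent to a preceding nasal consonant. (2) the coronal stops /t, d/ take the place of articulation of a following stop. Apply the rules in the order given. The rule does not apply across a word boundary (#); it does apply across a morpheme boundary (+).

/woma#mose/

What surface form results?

[womã#mõse]

Rule 1: /a/ after nasal /m/ → [ã]
Rule 1: /o/ after nasal /m/ → [õ]
After rule 1: womã#mõse
Rule 2: no segment meets the rule's conditions; no change.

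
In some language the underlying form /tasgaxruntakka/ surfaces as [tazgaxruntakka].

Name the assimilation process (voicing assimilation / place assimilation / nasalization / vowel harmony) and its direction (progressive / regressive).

voicing assimilation, regressive

/s/→[z].
Each target copies a feature from the following segment, so the direction is regressive.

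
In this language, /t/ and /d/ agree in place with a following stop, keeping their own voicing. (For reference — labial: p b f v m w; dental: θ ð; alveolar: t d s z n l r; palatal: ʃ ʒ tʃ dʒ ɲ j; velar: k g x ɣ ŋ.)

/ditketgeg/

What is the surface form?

/t/ before /k/ (velar) → [k]
/t/ before /g/ (velar) → [k]

[dikkekgeg]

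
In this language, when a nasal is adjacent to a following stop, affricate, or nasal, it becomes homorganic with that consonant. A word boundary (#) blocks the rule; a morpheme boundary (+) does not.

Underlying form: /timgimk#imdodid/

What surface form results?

[tiŋgiŋk#indodid]

/m/ before /g/ (velar) → [ŋ]
/m/ before /k/ (velar) → [ŋ]
/m/ before /d/ (alveolar) → [n]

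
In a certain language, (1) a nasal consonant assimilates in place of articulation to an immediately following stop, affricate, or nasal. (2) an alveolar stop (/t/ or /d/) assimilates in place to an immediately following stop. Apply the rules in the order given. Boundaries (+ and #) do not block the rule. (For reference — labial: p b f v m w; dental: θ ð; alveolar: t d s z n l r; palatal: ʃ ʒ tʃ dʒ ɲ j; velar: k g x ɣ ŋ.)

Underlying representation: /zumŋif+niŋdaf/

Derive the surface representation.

Rule 1: /m/ before /ŋ/ (velar) → [ŋ]
Rule 1: /ŋ/ before /d/ (alveolar) → [n]
After rule 1: zuŋŋif+nindaf
Rule 2: no segment meets the rule's conditions; no change.

[zuŋŋif+nindaf]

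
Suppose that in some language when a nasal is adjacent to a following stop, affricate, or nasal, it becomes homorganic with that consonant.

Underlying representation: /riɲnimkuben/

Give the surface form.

/ɲ/ before /n/ (alveolar) → [n]
/m/ before /k/ (velar) → [ŋ]

[rinniŋkuben]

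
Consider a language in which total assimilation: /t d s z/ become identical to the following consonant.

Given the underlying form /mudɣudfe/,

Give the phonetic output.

[muɣɣuffe]

/d/ before /ɣ/ → [ɣ] (total assimilation)
/d/ before /f/ → [f] (total assimilation)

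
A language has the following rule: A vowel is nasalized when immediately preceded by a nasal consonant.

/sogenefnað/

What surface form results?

[sogenẽfnãð]

/e/ after nasal /n/ → [ẽ]
/a/ after nasal /n/ → [ã]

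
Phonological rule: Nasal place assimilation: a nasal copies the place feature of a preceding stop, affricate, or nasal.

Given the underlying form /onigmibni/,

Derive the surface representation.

/m/ after /g/ (velar) → [ŋ]
/n/ after /b/ (labial) → [m]

[onigŋibmi]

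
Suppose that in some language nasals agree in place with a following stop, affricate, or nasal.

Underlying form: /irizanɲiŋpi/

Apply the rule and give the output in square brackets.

/n/ before /ɲ/ (palatal) → [ɲ]
/ŋ/ before /p/ (labial) → [m]

[irizaɲɲimpi]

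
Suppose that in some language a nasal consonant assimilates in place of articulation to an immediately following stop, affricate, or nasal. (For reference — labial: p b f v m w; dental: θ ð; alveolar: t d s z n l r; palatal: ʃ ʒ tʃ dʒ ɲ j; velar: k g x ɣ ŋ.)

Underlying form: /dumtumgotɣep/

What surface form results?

/m/ before /t/ (alveolar) → [n]
/m/ before /g/ (velar) → [ŋ]

[duntuŋgotɣep]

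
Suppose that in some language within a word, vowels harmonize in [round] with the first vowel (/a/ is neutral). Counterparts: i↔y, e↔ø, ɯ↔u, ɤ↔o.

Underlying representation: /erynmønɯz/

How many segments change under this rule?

/y/ harmonizes with /e/ ([-round]) → [i]
/ø/ harmonizes with /e/ ([-round]) → [e]
2 segments change.

2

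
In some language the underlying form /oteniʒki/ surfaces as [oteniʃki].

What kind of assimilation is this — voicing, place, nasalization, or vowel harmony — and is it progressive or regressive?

voicing assimilation, regressive

/ʒ/→[ʃ].
Each target copies a feature from the following segment, so the direction is regressive.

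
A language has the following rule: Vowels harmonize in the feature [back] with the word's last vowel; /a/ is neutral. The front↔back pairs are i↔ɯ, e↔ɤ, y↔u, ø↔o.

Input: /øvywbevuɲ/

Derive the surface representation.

/ø/ harmonizes with /u/ ([+back]) → [o]
/y/ harmonizes with /u/ ([+back]) → [u]
/e/ harmonizes with /u/ ([+back]) → [ɤ]

[ovuwbɤvuɲ]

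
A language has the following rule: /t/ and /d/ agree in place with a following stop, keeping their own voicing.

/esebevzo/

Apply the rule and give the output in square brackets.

no segment meets the rule's conditions; no change.

[esebevzo]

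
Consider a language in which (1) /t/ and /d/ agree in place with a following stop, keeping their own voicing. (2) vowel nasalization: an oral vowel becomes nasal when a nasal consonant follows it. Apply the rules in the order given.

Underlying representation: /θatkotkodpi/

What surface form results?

Rule 1: /t/ before /k/ (velar) → [k]
Rule 1: /t/ before /k/ (velar) → [k]
Rule 1: /d/ before /p/ (labial) → [b]
After rule 1: θakkokkobpi
Rule 2: no segment meets the rule's conditions; no change.

[θakkokkobpi]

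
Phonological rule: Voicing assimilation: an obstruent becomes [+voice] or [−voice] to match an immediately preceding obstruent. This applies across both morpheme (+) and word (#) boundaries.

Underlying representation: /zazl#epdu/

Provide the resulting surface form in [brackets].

/d/ after /p/ (voiceless) → [t]

[zazl#eptu]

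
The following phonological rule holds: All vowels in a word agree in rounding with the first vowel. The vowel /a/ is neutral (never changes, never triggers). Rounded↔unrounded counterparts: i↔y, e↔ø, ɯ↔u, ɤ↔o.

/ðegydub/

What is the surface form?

/y/ harmonizes with /e/ ([-round]) → [i]
/u/ harmonizes with /e/ ([-round]) → [ɯ]

[ðegidɯb]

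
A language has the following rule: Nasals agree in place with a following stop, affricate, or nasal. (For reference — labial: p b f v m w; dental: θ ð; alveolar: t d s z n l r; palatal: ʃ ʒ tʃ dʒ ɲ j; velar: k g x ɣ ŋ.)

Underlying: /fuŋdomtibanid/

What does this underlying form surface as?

[fundontibanid]

/ŋ/ before /d/ (alveolar) → [n]
/m/ before /t/ (alveolar) → [n]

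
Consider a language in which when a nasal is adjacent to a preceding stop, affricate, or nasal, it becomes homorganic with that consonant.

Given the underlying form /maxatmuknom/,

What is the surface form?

/m/ after /t/ (alveolar) → [n]
/n/ after /k/ (velar) → [ŋ]

[maxatnukŋom]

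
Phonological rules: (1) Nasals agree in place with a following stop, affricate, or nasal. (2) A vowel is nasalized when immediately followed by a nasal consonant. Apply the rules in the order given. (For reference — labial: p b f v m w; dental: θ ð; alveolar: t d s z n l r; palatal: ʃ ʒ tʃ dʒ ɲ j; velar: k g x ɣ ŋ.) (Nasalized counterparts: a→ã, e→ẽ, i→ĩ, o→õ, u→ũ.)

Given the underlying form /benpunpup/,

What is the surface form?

[bẽmpũmpup]

Rule 1: /n/ before /p/ (labial) → [m]
Rule 1: /n/ before /p/ (labial) → [m]
After rule 1: bempumpup
Rule 2: /e/ before nasal /m/ → [ẽ]
Rule 2: /u/ before nasal /m/ → [ũ]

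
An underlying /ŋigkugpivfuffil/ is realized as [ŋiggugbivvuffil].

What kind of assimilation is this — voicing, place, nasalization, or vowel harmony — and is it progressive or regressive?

voicing assimilation, progressive

/k/→[g] /p/→[b] /f/→[v].
Each target copies a feature from the preceding segment, so the direction is progressive.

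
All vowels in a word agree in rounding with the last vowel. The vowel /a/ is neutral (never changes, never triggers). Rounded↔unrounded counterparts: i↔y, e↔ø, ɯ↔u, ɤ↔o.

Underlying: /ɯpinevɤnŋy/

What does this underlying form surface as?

/ɯ/ harmonizes with /y/ ([+round]) → [u]
/i/ harmonizes with /y/ ([+round]) → [y]
/e/ harmonizes with /y/ ([+round]) → [ø]
/ɤ/ harmonizes with /y/ ([+round]) → [o]

[upynøvonŋy]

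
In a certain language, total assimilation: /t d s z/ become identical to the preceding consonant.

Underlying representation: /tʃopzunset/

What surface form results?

/z/ after /p/ → [p] (total assimilation)
/s/ after /n/ → [n] (total assimilation)

[tʃoppunnet]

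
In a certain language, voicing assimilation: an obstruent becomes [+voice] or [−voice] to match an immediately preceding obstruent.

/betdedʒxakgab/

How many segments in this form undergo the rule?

/d/ after /t/ (voiceless) → [t]
/x/ after /dʒ/ (voiced) → [ɣ]
/g/ after /k/ (voiceless) → [k]
3 segments change.

3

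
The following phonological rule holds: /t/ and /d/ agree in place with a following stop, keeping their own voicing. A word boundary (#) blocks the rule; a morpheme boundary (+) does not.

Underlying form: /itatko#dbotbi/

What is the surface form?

/t/ before /k/ (velar) → [k]
/d/ before /b/ (labial) → [b]
/t/ before /b/ (labial) → [p]

[itakko#bbopbi]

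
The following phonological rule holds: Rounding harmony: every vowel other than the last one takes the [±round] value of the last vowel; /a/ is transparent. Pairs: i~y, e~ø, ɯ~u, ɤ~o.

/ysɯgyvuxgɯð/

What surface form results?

[isɯgivɯxgɯð]

/y/ harmonizes with /ɯ/ ([-round]) → [i]
/y/ harmonizes with /ɯ/ ([-round]) → [i]
/u/ harmonizes with /ɯ/ ([-round]) → [ɯ]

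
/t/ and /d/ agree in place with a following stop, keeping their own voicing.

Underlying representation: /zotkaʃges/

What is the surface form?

[zokkaʃges]

/t/ before /k/ (velar) → [k]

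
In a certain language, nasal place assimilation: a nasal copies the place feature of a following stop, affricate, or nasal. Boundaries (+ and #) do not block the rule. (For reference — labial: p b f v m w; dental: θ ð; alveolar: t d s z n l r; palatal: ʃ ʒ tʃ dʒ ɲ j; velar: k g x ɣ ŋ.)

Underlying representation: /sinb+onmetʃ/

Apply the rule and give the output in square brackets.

/n/ before /b/ (labial) → [m]
/n/ before /m/ (labial) → [m]

[simb+ommetʃ]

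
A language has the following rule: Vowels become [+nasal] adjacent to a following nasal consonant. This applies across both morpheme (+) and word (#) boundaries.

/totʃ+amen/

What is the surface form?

[totʃ+ãmẽn]

/a/ before nasal /m/ → [ã]
/e/ before nasal /n/ → [ẽ]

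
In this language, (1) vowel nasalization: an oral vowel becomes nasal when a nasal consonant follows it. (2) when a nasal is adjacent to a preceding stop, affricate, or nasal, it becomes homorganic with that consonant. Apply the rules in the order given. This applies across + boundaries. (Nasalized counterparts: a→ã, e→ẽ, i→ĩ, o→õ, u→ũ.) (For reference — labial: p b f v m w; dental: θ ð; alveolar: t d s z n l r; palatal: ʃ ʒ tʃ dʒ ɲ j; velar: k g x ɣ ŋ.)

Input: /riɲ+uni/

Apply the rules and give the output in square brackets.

[rĩɲ+ũni]

Rule 1: /i/ before nasal /ɲ/ → [ĩ]
Rule 1: /u/ before nasal /n/ → [ũ]
After rule 1: rĩɲ+ũni
Rule 2: no segment meets the rule's conditions; no change.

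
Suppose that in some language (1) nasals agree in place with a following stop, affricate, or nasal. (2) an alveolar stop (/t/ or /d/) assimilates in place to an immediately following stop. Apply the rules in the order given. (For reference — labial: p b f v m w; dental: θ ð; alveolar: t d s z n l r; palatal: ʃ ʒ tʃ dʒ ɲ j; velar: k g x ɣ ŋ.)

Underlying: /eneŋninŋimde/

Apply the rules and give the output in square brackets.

[enenniŋŋinde]

Rule 1: /ŋ/ before /n/ (alveolar) → [n]
Rule 1: /n/ before /ŋ/ (velar) → [ŋ]
Rule 1: /m/ before /d/ (alveolar) → [n]
After rule 1: enenniŋŋinde
Rule 2: no segment meets the rule's conditions; no change.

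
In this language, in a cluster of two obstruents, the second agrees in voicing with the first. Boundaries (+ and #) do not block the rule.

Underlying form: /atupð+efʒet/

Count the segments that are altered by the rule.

/ð/ after /p/ (voiceless) → [θ]
/ʒ/ after /f/ (voiceless) → [ʃ]
2 segments change.

2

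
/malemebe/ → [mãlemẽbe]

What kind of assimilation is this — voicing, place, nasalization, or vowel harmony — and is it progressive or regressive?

/a/→[ã] /e/→[ẽ].
Each target copies a feature from the preceding segment, so the direction is progressive.

nasalization, progressive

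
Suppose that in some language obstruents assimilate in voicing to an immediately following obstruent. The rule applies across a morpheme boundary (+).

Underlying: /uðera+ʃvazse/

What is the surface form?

/ʃ/ before /v/ (voiced) → [ʒ]
/z/ before /s/ (voiceless) → [s]

[uðera+ʒvasse]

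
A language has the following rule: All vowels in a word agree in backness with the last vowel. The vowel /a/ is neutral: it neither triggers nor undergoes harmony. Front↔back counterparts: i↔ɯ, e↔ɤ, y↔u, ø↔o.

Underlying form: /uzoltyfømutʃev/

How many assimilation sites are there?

3

/u/ harmonizes with /e/ ([-back]) → [y]
/o/ harmonizes with /e/ ([-back]) → [ø]
/u/ harmonizes with /e/ ([-back]) → [y]
3 segments change.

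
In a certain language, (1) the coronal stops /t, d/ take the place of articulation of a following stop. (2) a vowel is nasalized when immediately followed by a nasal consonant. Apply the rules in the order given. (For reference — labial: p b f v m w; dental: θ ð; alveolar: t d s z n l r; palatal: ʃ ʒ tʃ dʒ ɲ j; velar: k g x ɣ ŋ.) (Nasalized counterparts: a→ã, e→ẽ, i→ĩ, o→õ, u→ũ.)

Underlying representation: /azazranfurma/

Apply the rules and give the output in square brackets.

[azazrãnfurma]

Rule 1: no segment meets the rule's conditions; no change.
After rule 1: azazranfurma
Rule 2: /a/ before nasal /n/ → [ã]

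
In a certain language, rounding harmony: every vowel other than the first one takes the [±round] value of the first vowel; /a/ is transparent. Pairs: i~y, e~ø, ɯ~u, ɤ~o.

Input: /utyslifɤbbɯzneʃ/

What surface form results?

/i/ harmonizes with /u/ ([+round]) → [y]
/ɤ/ harmonizes with /u/ ([+round]) → [o]
/ɯ/ harmonizes with /u/ ([+round]) → [u]
/e/ harmonizes with /u/ ([+round]) → [ø]

[utyslyfobbuznøʃ]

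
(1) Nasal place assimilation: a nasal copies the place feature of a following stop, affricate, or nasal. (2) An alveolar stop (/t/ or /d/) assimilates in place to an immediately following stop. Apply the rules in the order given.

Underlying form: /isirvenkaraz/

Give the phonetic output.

[isirveŋkaraz]

Rule 1: /n/ before /k/ (velar) → [ŋ]
After rule 1: isirveŋkaraz
Rule 2: no segment meets the rule's conditions; no change.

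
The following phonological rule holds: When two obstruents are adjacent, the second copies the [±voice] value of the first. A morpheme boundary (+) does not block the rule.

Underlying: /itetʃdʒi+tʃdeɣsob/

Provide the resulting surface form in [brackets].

[itetʃtʃi+tʃteɣzob]

/dʒ/ after /tʃ/ (voiceless) → [tʃ]
/d/ after /tʃ/ (voiceless) → [t]
/s/ after /ɣ/ (voiced) → [z]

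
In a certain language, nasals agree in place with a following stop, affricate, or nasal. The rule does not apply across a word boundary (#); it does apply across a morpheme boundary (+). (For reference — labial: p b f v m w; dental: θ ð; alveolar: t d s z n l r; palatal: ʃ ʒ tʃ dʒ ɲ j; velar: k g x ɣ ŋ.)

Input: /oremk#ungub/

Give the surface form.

[oreŋk#uŋgub]

/m/ before /k/ (velar) → [ŋ]
/n/ before /g/ (velar) → [ŋ]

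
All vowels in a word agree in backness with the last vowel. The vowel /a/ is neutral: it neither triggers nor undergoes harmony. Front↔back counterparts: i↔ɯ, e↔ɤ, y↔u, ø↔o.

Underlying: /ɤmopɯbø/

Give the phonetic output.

/ɤ/ harmonizes with /ø/ ([-back]) → [e]
/o/ harmonizes with /ø/ ([-back]) → [ø]
/ɯ/ harmonizes with /ø/ ([-back]) → [i]

[emøpibø]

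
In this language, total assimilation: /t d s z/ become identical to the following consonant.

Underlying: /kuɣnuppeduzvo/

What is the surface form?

[kuɣnuppeduvvo]

/z/ before /v/ → [v] (total assimilation)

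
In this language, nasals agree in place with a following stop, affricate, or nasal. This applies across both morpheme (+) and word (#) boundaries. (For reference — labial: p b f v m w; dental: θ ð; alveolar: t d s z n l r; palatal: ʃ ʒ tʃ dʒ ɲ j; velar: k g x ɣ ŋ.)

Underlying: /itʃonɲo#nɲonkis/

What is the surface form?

[itʃoɲɲo#ɲɲoŋkis]

/n/ before /ɲ/ (palatal) → [ɲ]
/n/ before /ɲ/ (palatal) → [ɲ]
/n/ before /k/ (velar) → [ŋ]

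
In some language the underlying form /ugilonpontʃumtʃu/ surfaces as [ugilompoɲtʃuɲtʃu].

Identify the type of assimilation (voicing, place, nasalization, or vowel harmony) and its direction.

/n/→[m] /n/→[ɲ] /m/→[ɲ].
Each target copies a feature from the following segment, so the direction is regressive.

place assimilation, regressive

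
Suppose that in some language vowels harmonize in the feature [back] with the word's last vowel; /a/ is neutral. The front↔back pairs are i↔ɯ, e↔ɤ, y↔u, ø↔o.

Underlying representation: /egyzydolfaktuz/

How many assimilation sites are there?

3

/e/ harmonizes with /u/ ([+back]) → [ɤ]
/y/ harmonizes with /u/ ([+back]) → [u]
/y/ harmonizes with /u/ ([+back]) → [u]
3 segments change.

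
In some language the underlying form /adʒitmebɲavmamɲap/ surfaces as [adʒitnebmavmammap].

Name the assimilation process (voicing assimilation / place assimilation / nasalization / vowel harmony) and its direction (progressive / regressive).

place assimilation, progressive

/m/→[n] /ɲ/→[m] /ɲ/→[m].
Each target copies a feature from the preceding segment, so the direction is progressive.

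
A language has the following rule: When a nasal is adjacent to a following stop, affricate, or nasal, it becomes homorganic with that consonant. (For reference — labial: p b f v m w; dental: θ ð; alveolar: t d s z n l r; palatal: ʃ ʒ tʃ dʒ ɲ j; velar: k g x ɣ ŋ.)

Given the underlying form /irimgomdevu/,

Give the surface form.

[iriŋgondevu]

/m/ before /g/ (velar) → [ŋ]
/m/ before /d/ (alveolar) → [n]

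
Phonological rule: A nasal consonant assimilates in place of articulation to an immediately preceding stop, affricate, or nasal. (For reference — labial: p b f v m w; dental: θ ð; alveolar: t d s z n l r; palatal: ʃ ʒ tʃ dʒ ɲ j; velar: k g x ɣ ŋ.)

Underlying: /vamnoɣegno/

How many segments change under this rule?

/n/ after /m/ (labial) → [m]
/n/ after /g/ (velar) → [ŋ]
2 segments change.

2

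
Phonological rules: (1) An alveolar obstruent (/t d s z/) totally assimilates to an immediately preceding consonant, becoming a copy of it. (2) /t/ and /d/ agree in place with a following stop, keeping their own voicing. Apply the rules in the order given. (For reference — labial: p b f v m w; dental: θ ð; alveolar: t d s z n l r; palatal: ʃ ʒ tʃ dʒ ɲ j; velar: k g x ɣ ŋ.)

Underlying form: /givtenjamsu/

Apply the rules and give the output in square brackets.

Rule 1: /t/ after /v/ → [v] (total assimilation)
Rule 1: /s/ after /m/ → [m] (total assimilation)
After rule 1: givvenjammu
Rule 2: no segment meets the rule's conditions; no change.

[givvenjammu]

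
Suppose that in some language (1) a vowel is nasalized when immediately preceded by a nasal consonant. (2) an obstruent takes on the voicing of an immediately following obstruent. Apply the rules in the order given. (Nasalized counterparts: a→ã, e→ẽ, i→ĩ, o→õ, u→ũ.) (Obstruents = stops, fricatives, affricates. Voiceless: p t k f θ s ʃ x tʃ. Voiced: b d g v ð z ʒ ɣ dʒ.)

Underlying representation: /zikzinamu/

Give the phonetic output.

Rule 1: /a/ after nasal /n/ → [ã]
Rule 1: /u/ after nasal /m/ → [ũ]
After rule 1: zikzinãmũ
Rule 2: /k/ before /z/ (voiced) → [g]

[zigzinãmũ]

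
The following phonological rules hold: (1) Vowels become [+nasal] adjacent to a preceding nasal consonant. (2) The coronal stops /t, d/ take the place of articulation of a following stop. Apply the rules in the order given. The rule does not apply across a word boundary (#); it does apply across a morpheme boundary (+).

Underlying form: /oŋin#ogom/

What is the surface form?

Rule 1: /i/ after nasal /ŋ/ → [ĩ]
After rule 1: oŋĩn#ogom
Rule 2: no segment meets the rule's conditions; no change.

[oŋĩn#ogom]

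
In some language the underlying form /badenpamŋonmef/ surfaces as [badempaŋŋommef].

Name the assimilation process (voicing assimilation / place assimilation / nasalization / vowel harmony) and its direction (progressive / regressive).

place assimilation, regressive

/n/→[m] /m/→[ŋ] /n/→[m].
Each target copies a feature from the following segment, so the direction is regressive.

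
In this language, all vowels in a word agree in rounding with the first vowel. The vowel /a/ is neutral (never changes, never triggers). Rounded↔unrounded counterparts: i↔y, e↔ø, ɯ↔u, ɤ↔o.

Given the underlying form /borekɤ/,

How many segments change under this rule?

2

/e/ harmonizes with /o/ ([+round]) → [ø]
/ɤ/ harmonizes with /o/ ([+round]) → [o]
2 segments change.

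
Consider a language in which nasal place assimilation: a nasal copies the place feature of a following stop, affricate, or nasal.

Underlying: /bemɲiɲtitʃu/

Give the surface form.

[beɲɲintitʃu]

/m/ before /ɲ/ (palatal) → [ɲ]
/ɲ/ before /t/ (alveolar) → [n]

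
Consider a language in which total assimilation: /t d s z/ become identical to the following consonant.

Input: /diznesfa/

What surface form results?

[dinneffa]

/z/ before /n/ → [n] (total assimilation)
/s/ before /f/ → [f] (total assimilation)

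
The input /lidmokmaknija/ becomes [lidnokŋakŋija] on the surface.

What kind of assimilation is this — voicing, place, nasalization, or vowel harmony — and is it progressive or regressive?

place assimilation, progressive

/m/→[n] /m/→[ŋ] /n/→[ŋ].
Each target copies a feature from the preceding segment, so the direction is progressive.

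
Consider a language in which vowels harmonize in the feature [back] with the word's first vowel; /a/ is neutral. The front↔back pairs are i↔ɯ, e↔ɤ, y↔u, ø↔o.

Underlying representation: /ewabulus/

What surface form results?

/u/ harmonizes with /e/ ([-back]) → [y]
/u/ harmonizes with /e/ ([-back]) → [y]

[ewabylys]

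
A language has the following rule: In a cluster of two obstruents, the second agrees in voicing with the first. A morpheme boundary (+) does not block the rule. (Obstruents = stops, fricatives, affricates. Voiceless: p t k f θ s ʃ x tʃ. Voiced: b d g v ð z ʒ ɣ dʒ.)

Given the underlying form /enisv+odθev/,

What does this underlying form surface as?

/v/ after /s/ (voiceless) → [f]
/θ/ after /d/ (voiced) → [ð]

[enisf+odðev]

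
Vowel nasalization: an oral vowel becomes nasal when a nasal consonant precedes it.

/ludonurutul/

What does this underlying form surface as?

[ludonũrutul]

/u/ after nasal /n/ → [ũ]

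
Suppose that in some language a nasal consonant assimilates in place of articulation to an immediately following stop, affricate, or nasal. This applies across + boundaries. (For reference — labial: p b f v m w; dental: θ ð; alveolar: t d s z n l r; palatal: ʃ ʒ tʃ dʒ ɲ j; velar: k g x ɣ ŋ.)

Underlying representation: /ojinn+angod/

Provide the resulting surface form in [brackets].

/n/ before /g/ (velar) → [ŋ]

[ojinn+aŋgod]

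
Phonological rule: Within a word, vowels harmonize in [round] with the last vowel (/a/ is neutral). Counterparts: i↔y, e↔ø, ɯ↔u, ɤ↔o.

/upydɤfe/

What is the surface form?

/u/ harmonizes with /e/ ([-round]) → [ɯ]
/y/ harmonizes with /e/ ([-round]) → [i]

[ɯpidɤfe]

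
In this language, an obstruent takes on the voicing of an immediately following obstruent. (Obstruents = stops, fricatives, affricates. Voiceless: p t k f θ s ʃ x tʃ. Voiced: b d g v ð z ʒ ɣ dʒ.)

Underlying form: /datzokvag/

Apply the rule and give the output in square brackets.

[dadzogvag]

/t/ before /z/ (voiced) → [d]
/k/ before /v/ (voiced) → [g]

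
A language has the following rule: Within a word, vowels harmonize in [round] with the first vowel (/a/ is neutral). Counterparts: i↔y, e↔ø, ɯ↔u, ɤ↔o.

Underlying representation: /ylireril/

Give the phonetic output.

[ylyrøryl]

/i/ harmonizes with /y/ ([+round]) → [y]
/e/ harmonizes with /y/ ([+round]) → [ø]
/i/ harmonizes with /y/ ([+round]) → [y]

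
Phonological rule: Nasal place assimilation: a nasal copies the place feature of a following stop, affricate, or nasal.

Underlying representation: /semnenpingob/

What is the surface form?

/m/ before /n/ (alveolar) → [n]
/n/ before /p/ (labial) → [m]
/n/ before /g/ (velar) → [ŋ]

[sennempiŋgob]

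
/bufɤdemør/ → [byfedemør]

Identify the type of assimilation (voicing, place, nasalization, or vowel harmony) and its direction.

vowel harmony, regressive

/u/→[y] /ɤ/→[e].
Vowels agree with the last vowel, so the harmony is regressive.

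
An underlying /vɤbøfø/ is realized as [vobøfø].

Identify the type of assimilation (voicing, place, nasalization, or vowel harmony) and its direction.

vowel harmony, regressive

/ɤ/→[o].
Vowels agree with the last vowel, so the harmony is regressive.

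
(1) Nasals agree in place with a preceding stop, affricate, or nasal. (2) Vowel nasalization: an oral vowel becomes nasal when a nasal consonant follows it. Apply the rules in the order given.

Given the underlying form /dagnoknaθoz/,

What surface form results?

Rule 1: /n/ after /g/ (velar) → [ŋ]
Rule 1: /n/ after /k/ (velar) → [ŋ]
After rule 1: dagŋokŋaθoz
Rule 2: no segment meets the rule's conditions; no change.

[dagŋokŋaθoz]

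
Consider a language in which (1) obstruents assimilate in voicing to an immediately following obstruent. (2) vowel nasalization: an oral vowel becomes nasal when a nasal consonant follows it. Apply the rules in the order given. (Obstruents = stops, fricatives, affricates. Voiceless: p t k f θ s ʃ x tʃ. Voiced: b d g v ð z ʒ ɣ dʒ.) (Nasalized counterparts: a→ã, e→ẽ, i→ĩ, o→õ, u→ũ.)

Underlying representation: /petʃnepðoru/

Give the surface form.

[petʃnebðoru]

Rule 1: /p/ before /ð/ (voiced) → [b]
After rule 1: petʃnebðoru
Rule 2: no segment meets the rule's conditions; no change.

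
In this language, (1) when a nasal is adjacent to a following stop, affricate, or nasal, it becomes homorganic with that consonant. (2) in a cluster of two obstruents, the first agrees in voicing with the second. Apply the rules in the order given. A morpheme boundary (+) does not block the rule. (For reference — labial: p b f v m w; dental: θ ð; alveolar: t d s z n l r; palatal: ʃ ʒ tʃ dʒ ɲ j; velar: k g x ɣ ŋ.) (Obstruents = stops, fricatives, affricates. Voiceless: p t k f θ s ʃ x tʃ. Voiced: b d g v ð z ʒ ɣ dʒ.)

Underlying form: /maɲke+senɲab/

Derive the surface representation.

Rule 1: /ɲ/ before /k/ (velar) → [ŋ]
Rule 1: /n/ before /ɲ/ (palatal) → [ɲ]
After rule 1: maŋke+seɲɲab
Rule 2: no segment meets the rule's conditions; no change.

[maŋke+seɲɲab]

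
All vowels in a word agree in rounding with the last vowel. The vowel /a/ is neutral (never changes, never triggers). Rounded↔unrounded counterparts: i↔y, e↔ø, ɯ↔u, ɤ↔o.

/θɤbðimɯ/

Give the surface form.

[θɤbðimɯ]

no segment meets the rule's conditions; no change.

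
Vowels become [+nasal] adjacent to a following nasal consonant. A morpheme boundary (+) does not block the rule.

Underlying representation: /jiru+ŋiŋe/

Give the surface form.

[jirũ+ŋĩŋe]

/u/ before nasal /ŋ/ → [ũ]
/i/ before nasal /ŋ/ → [ĩ]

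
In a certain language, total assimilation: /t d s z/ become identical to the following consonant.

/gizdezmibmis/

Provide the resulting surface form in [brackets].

[giddemmibmis]

/z/ before /d/ → [d] (total assimilation)
/z/ before /m/ → [m] (total assimilation)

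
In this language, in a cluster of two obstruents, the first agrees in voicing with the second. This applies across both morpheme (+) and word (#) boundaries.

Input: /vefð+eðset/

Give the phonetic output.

/f/ before /ð/ (voiced) → [v]
/ð/ before /s/ (voiceless) → [θ]

[vevð+eθset]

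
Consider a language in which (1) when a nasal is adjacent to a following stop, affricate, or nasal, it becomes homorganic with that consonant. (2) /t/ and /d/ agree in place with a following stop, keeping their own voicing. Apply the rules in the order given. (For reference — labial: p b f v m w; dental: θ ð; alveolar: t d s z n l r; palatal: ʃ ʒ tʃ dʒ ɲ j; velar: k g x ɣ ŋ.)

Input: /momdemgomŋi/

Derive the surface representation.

[mondeŋgoŋŋi]

Rule 1: /m/ before /d/ (alveolar) → [n]
Rule 1: /m/ before /g/ (velar) → [ŋ]
Rule 1: /m/ before /ŋ/ (velar) → [ŋ]
After rule 1: mondeŋgoŋŋi
Rule 2: no segment meets the rule's conditions; no change.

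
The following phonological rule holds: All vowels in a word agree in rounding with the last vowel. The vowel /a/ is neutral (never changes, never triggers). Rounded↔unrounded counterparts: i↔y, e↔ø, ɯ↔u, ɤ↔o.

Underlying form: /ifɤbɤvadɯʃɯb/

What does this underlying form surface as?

no segment meets the rule's conditions; no change.

[ifɤbɤvadɯʃɯb]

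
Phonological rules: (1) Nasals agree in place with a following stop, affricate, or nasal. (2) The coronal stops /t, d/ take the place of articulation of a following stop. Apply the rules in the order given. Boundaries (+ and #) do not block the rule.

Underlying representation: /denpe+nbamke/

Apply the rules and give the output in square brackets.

[dempe+mbaŋke]

Rule 1: /n/ before /p/ (labial) → [m]
Rule 1: /n/ before /b/ (labial) → [m]
Rule 1: /m/ before /k/ (velar) → [ŋ]
After rule 1: dempe+mbaŋke
Rule 2: no segment meets the rule's conditions; no change.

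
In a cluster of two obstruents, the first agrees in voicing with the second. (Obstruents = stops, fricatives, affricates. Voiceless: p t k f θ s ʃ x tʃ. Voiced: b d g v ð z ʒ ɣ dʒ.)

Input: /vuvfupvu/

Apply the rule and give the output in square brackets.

[vuffubvu]

/v/ before /f/ (voiceless) → [f]
/p/ before /v/ (voiced) → [b]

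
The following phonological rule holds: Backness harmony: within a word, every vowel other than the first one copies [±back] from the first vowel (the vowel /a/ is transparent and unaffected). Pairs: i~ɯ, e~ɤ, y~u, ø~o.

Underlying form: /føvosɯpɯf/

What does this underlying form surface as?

/o/ harmonizes with /ø/ ([-back]) → [ø]
/ɯ/ harmonizes with /ø/ ([-back]) → [i]
/ɯ/ harmonizes with /ø/ ([-back]) → [i]

[føvøsipif]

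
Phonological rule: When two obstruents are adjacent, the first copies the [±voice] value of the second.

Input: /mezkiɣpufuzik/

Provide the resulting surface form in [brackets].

[meskixpufuzik]

/z/ before /k/ (voiceless) → [s]
/ɣ/ before /p/ (voiceless) → [x]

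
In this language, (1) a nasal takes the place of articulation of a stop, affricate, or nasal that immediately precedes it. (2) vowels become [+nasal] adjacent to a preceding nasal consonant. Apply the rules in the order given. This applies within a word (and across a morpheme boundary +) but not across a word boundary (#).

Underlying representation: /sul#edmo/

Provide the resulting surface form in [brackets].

[sul#ednõ]

Rule 1: /m/ after /d/ (alveolar) → [n]
After rule 1: sul#edno
Rule 2: /o/ after nasal /n/ → [õ]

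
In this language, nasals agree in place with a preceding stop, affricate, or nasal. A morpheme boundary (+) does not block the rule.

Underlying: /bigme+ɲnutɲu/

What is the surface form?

[bigŋe+ɲɲutnu]

/m/ after /g/ (velar) → [ŋ]
/n/ after /ɲ/ (palatal) → [ɲ]
/ɲ/ after /t/ (alveolar) → [n]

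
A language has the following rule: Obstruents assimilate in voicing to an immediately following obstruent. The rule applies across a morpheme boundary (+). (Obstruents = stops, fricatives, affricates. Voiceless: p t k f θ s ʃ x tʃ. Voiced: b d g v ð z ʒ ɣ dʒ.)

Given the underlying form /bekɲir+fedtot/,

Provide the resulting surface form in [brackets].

/d/ before /t/ (voiceless) → [t]

[bekɲir+fettot]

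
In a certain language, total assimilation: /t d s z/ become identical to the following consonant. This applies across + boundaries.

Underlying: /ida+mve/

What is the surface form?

[ida+mve]

no segment meets the rule's conditions; no change.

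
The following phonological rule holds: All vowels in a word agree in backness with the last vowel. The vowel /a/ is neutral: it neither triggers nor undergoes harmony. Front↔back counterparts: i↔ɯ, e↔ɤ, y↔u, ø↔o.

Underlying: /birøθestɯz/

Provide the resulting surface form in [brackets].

[bɯroθɤstɯz]

/i/ harmonizes with /ɯ/ ([+back]) → [ɯ]
/ø/ harmonizes with /ɯ/ ([+back]) → [o]
/e/ harmonizes with /ɯ/ ([+back]) → [ɤ]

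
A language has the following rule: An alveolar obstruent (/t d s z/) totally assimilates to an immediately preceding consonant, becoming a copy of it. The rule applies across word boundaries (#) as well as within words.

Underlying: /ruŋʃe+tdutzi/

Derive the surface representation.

[ruŋʃe+ttutti]

/d/ after /t/ → [t] (total assimilation)
/z/ after /t/ → [t] (total assimilation)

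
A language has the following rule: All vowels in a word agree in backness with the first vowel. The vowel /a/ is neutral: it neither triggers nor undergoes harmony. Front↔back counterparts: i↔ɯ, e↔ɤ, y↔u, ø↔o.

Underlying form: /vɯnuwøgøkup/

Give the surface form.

/ø/ harmonizes with /ɯ/ ([+back]) → [o]
/ø/ harmonizes with /ɯ/ ([+back]) → [o]

[vɯnuwogokup]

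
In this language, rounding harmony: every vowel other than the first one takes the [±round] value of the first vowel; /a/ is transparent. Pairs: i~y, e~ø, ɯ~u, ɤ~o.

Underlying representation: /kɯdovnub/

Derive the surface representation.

/o/ harmonizes with /ɯ/ ([-round]) → [ɤ]
/u/ harmonizes with /ɯ/ ([-round]) → [ɯ]

[kɯdɤvnɯb]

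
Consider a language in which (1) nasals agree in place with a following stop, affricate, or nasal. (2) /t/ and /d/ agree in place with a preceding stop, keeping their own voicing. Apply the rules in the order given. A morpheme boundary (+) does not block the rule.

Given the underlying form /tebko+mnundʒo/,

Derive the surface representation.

[tebko+nnuɲdʒo]

Rule 1: /m/ before /n/ (alveolar) → [n]
Rule 1: /n/ before /dʒ/ (palatal) → [ɲ]
After rule 1: tebko+nnuɲdʒo
Rule 2: no segment meets the rule's conditions; no change.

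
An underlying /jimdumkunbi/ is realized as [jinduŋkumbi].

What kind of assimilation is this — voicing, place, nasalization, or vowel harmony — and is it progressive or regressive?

place assimilation, regressive

/m/→[n] /m/→[ŋ] /n/→[m].
Each target copies a feature from the following segment, so the direction is regressive.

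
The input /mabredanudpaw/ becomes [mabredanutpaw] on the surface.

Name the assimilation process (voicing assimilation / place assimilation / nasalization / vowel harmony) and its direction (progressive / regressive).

voicing assimilation, regressive

/d/→[t].
Each target copies a feature from the following segment, so the direction is regressive.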